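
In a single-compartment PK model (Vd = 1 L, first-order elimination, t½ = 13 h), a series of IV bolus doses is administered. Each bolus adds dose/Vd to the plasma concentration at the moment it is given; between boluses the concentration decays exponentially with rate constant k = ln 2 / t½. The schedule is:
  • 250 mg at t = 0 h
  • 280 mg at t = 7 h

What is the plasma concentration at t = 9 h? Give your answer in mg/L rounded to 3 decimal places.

406.394 mg/L

k = ln 2 / 13 = 0.05332 per h
Dose 1 (250 mg at t=0 h): 250·exp(−0.05332·9) = 154.716 mg/L
Dose 2 (280 mg at t=7 h): 280·exp(−0.05332·2) = 251.678 mg/L
C(9) = 154.716 + 251.678 = 406.394 mg/L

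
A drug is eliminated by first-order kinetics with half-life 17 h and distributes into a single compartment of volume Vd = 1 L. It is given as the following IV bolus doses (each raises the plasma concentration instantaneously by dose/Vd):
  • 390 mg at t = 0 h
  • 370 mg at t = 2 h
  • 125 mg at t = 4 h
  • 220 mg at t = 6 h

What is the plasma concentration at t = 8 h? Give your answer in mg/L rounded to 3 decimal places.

k = ln 2 / 17 = 0.04077 per h
Dose 1 (390 mg at t=0 h): 390·exp(−0.04077·8) = 281.451 mg/L
Dose 2 (370 mg at t=2 h): 370·exp(−0.04077·6) = 289.705 mg/L
Dose 3 (125 mg at t=4 h): 125·exp(−0.04077·4) = 106.189 mg/L
Dose 4 (220 mg at t=6 h): 220·exp(−0.04077·2) = 202.772 mg/L
C(8) = 281.451 + 289.705 + 106.189 + 202.772 = 880.117 mg/L

880.117 mg/L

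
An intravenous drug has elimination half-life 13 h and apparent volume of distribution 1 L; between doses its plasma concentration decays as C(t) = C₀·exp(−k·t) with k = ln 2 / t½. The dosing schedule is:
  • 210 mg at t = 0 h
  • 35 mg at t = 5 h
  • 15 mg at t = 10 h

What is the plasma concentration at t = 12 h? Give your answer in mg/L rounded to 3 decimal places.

k = ln 2 / 13 = 0.05332 per h
Dose 1 (210 mg at t=0 h): 210·exp(−0.05332·12) = 110.750 mg/L
Dose 2 (35 mg at t=5 h): 35·exp(−0.05332·7) = 24.098 mg/L
Dose 3 (15 mg at t=10 h): 15·exp(−0.05332·2) = 13.483 mg/L
C(12) = 110.750 + 24.098 + 13.483 = 148.331 mg/L

148.331 mg/L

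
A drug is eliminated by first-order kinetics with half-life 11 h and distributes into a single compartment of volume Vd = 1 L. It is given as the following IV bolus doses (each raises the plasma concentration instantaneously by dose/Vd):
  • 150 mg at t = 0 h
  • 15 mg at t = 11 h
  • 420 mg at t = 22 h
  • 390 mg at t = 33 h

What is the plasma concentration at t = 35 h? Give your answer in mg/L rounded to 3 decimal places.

k = ln 2 / 11 = 0.06301 per h
Dose 1 (150 mg at t=0 h): 150·exp(−0.06301·35) = 16.530 mg/L
Dose 2 (15 mg at t=11 h): 15·exp(−0.06301·24) = 3.306 mg/L
Dose 3 (420 mg at t=22 h): 420·exp(−0.06301·13) = 185.134 mg/L
Dose 4 (390 mg at t=33 h): 390·exp(−0.06301·2) = 343.821 mg/L
C(35) = 16.530 + 3.306 + 185.134 + 343.821 = 548.791 mg/L

548.791 mg/L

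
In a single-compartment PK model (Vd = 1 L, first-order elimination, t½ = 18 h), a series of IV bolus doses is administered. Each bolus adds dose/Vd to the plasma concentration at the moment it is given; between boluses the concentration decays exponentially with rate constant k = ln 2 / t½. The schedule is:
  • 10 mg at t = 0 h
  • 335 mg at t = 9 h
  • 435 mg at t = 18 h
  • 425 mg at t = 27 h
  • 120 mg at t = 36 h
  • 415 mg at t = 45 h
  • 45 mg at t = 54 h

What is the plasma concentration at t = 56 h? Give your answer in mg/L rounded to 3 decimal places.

k = ln 2 / 18 = 0.03851 per h
Dose 1 (10 mg at t=0 h): 10·exp(−0.03851·56) = 1.157 mg/L
Dose 2 (335 mg at t=9 h): 335·exp(−0.03851·47) = 54.830 mg/L
Dose 3 (435 mg at t=18 h): 435·exp(−0.03851·38) = 100.689 mg/L
Dose 4 (425 mg at t=27 h): 425·exp(−0.03851·29) = 139.122 mg/L
Dose 5 (120 mg at t=36 h): 120·exp(−0.03851·20) = 55.552 mg/L
Dose 6 (415 mg at t=45 h): 415·exp(−0.03851·11) = 271.697 mg/L
Dose 7 (45 mg at t=54 h): 45·exp(−0.03851·2) = 41.664 mg/L
C(56) = 1.157 + 54.830 + 100.689 + 139.122 + 55.552 + 271.697 + 41.664 = 664.713 mg/L

664.713 mg/L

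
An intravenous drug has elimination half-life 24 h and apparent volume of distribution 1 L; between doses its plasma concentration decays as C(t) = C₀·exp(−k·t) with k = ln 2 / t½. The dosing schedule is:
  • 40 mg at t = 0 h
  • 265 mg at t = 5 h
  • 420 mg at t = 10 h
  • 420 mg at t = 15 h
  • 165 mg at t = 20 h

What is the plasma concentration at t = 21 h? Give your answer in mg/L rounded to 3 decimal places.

1007.916 mg/L

k = ln 2 / 24 = 0.02888 per h
Dose 1 (40 mg at t=0 h): 40·exp(−0.02888·21) = 21.810 mg/L
Dose 2 (265 mg at t=5 h): 265·exp(−0.02888·16) = 166.940 mg/L
Dose 3 (420 mg at t=10 h): 420·exp(−0.02888·11) = 305.687 mg/L
Dose 4 (420 mg at t=15 h): 420·exp(−0.02888·6) = 353.176 mg/L
Dose 5 (165 mg at t=20 h): 165·exp(−0.02888·1) = 160.303 mg/L
C(21) = 21.810 + 166.940 + 305.687 + 353.176 + 160.303 = 1007.916 mg/L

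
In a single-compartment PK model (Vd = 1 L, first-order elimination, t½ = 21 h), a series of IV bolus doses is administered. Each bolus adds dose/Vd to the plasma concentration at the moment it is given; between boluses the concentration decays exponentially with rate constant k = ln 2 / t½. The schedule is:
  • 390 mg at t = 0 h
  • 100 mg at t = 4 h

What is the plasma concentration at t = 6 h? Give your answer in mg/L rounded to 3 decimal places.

k = ln 2 / 21 = 0.03301 per h
Dose 1 (390 mg at t=0 h): 390·exp(−0.03301·6) = 319.931 mg/L
Dose 2 (100 mg at t=4 h): 100·exp(−0.03301·2) = 93.612 mg/L
C(6) = 319.931 + 93.612 = 413.543 mg/L

413.543 mg/L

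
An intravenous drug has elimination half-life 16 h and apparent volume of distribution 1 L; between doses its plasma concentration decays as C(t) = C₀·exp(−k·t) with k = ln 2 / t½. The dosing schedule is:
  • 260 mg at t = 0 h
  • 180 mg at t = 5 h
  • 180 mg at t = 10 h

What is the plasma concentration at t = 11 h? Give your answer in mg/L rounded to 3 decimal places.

k = ln 2 / 16 = 0.04332 per h
Dose 1 (260 mg at t=0 h): 260·exp(−0.04332·11) = 161.442 mg/L
Dose 2 (180 mg at t=5 h): 180·exp(−0.04332·6) = 138.799 mg/L
Dose 3 (180 mg at t=10 h): 180·exp(−0.04332·1) = 172.369 mg/L
C(11) = 161.442 + 138.799 + 172.369 = 472.609 mg/L

472.609 mg/L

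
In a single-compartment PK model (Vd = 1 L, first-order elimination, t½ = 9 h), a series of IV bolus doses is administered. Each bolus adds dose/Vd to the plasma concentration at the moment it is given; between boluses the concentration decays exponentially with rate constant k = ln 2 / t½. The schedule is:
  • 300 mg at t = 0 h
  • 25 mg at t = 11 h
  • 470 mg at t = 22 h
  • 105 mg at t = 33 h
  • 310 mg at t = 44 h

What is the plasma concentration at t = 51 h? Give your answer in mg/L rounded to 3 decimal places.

264.479 mg/L

k = ln 2 / 9 = 0.07702 per h
Dose 1 (300 mg at t=0 h): 300·exp(−0.07702·51) = 5.906 mg/L
Dose 2 (25 mg at t=11 h): 25·exp(−0.07702·40) = 1.148 mg/L
Dose 3 (470 mg at t=22 h): 470·exp(−0.07702·29) = 50.363 mg/L
Dose 4 (105 mg at t=33 h): 105·exp(−0.07702·18) = 26.250 mg/L
Dose 5 (310 mg at t=44 h): 310·exp(−0.07702·7) = 180.812 mg/L
C(51) = 5.906 + 1.148 + 50.363 + 26.250 + 180.812 = 264.479 mg/L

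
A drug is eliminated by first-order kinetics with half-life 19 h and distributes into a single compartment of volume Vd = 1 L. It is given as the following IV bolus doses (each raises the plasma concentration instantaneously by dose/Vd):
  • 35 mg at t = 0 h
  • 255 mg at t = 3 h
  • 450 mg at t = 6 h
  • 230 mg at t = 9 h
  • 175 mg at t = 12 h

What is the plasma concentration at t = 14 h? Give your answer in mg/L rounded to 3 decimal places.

k = ln 2 / 19 = 0.03648 per h
Dose 1 (35 mg at t=0 h): 35·exp(−0.03648·14) = 21.002 mg/L
Dose 2 (255 mg at t=3 h): 255·exp(−0.03648·11) = 170.710 mg/L
Dose 3 (450 mg at t=6 h): 450·exp(−0.03648·8) = 336.096 mg/L
Dose 4 (230 mg at t=9 h): 230·exp(−0.03648·5) = 191.650 mg/L
Dose 5 (175 mg at t=12 h): 175·exp(−0.03648·2) = 162.686 mg/L
C(14) = 21.002 + 170.710 + 336.096 + 191.650 + 162.686 = 882.144 mg/L

882.144 mg/L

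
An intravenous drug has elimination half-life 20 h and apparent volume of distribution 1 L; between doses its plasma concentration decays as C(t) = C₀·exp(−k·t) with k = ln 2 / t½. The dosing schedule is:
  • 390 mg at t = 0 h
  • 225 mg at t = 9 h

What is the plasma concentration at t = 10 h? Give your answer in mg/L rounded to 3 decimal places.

k = ln 2 / 20 = 0.03466 per h
Dose 1 (390 mg at t=0 h): 390·exp(−0.03466·10) = 275.772 mg/L
Dose 2 (225 mg at t=9 h): 225·exp(−0.03466·1) = 217.336 mg/L
C(10) = 275.772 + 217.336 = 493.107 mg/L

493.107 mg/L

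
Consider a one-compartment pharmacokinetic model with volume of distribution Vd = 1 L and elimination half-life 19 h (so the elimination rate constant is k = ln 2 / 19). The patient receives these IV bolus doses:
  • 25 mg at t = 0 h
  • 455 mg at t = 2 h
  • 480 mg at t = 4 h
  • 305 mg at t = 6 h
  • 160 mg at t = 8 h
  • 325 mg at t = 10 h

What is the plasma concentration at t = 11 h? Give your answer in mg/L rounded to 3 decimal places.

1427.130 mg/L

k = ln 2 / 19 = 0.03648 per h
Dose 1 (25 mg at t=0 h): 25·exp(−0.03648·11) = 16.736 mg/L
Dose 2 (455 mg at t=2 h): 455·exp(−0.03648·9) = 327.656 mg/L
Dose 3 (480 mg at t=4 h): 480·exp(−0.03648·7) = 371.822 mg/L
Dose 4 (305 mg at t=6 h): 305·exp(−0.03648·5) = 254.145 mg/L
Dose 5 (160 mg at t=8 h): 160·exp(−0.03648·3) = 143.413 mg/L
Dose 6 (325 mg at t=10 h): 325·exp(−0.03648·1) = 313.357 mg/L
C(11) = 16.736 + 327.656 + 371.822 + 254.145 + 143.413 + 313.357 = 1427.130 mg/L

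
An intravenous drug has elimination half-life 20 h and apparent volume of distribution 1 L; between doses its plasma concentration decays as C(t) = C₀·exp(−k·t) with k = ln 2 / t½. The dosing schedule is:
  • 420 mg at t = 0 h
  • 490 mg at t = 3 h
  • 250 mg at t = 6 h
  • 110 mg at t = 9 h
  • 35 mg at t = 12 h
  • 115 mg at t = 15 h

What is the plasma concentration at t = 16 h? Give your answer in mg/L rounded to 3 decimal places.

k = ln 2 / 20 = 0.03466 per h
Dose 1 (420 mg at t=0 h): 420·exp(−0.03466·16) = 241.227 mg/L
Dose 2 (490 mg at t=3 h): 490·exp(−0.03466·13) = 312.267 mg/L
Dose 3 (250 mg at t=6 h): 250·exp(−0.03466·10) = 176.777 mg/L
Dose 4 (110 mg at t=9 h): 110·exp(−0.03466·7) = 86.304 mg/L
Dose 5 (35 mg at t=12 h): 35·exp(−0.03466·4) = 30.469 mg/L
Dose 6 (115 mg at t=15 h): 115·exp(−0.03466·1) = 111.083 mg/L
C(16) = 241.227 + 312.267 + 176.777 + 86.304 + 30.469 + 111.083 = 958.127 mg/L

958.127 mg/L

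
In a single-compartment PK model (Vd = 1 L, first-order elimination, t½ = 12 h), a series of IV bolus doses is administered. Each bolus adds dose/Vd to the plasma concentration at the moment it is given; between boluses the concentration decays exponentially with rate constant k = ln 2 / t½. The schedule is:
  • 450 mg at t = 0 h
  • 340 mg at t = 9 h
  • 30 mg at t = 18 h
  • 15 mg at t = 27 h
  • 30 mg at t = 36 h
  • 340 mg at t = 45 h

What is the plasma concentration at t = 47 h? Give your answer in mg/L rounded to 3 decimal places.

396.801 mg/L

k = ln 2 / 12 = 0.05776 per h
Dose 1 (450 mg at t=0 h): 450·exp(−0.05776·47) = 29.797 mg/L
Dose 2 (340 mg at t=9 h): 340·exp(−0.05776·38) = 37.863 mg/L
Dose 3 (30 mg at t=18 h): 30·exp(−0.05776·29) = 5.619 mg/L
Dose 4 (15 mg at t=27 h): 15·exp(−0.05776·20) = 4.725 mg/L
Dose 5 (30 mg at t=36 h): 30·exp(−0.05776·11) = 15.892 mg/L
Dose 6 (340 mg at t=45 h): 340·exp(−0.05776·2) = 302.906 mg/L
C(47) = 29.797 + 37.863 + 5.619 + 4.725 + 15.892 + 302.906 = 396.801 mg/L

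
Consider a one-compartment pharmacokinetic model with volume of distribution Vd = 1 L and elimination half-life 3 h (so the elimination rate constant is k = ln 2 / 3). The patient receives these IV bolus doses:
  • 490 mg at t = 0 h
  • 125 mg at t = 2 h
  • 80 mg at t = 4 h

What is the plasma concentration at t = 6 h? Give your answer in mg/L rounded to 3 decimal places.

222.503 mg/L

k = ln 2 / 3 = 0.23105 per h
Dose 1 (490 mg at t=0 h): 490·exp(−0.23105·6) = 122.500 mg/L
Dose 2 (125 mg at t=2 h): 125·exp(−0.23105·4) = 49.606 mg/L
Dose 3 (80 mg at t=4 h): 80·exp(−0.23105·2) = 50.397 mg/L
C(6) = 122.500 + 49.606 + 50.397 = 222.503 mg/L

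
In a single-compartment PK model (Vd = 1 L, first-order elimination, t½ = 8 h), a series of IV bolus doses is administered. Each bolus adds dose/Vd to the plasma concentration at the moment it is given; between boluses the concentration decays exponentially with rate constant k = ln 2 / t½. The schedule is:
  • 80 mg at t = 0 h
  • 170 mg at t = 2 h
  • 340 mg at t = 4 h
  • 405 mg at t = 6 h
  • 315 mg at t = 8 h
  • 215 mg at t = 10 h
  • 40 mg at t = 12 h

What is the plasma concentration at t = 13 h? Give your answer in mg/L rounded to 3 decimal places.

874.919 mg/L

k = ln 2 / 8 = 0.08664 per h
Dose 1 (80 mg at t=0 h): 80·exp(−0.08664·13) = 25.937 mg/L
Dose 2 (170 mg at t=2 h): 170·exp(−0.08664·11) = 65.544 mg/L
Dose 3 (340 mg at t=4 h): 340·exp(−0.08664·9) = 155.891 mg/L
Dose 4 (405 mg at t=6 h): 405·exp(−0.08664·7) = 220.828 mg/L
Dose 5 (315 mg at t=8 h): 315·exp(−0.08664·5) = 204.252 mg/L
Dose 6 (215 mg at t=10 h): 215·exp(−0.08664·3) = 165.788 mg/L
Dose 7 (40 mg at t=12 h): 40·exp(−0.08664·1) = 36.680 mg/L
C(13) = 25.937 + 65.544 + 155.891 + 220.828 + 204.252 + 165.788 + 36.680 = 874.919 mg/L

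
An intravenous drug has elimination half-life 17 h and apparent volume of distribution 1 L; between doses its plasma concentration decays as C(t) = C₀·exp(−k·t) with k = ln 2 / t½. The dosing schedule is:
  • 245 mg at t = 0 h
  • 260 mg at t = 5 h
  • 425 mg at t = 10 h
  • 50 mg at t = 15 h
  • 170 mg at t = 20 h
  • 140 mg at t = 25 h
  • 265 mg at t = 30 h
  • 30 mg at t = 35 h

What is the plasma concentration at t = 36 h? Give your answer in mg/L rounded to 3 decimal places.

712.608 mg/L

k = ln 2 / 17 = 0.04077 per h
Dose 1 (245 mg at t=0 h): 245·exp(−0.04077·36) = 56.453 mg/L
Dose 2 (260 mg at t=5 h): 260·exp(−0.04077·31) = 73.458 mg/L
Dose 3 (425 mg at t=10 h): 425·exp(−0.04077·26) = 147.228 mg/L
Dose 4 (50 mg at t=15 h): 50·exp(−0.04077·21) = 21.238 mg/L
Dose 5 (170 mg at t=20 h): 170·exp(−0.04077·16) = 88.537 mg/L
Dose 6 (140 mg at t=25 h): 140·exp(−0.04077·11) = 89.401 mg/L
Dose 7 (265 mg at t=30 h): 265·exp(−0.04077·6) = 207.491 mg/L
Dose 8 (30 mg at t=35 h): 30·exp(−0.04077·1) = 28.801 mg/L
C(36) = 56.453 + 73.458 + 147.228 + 21.238 + 88.537 + 89.401 + 207.491 + 28.801 = 712.608 mg/L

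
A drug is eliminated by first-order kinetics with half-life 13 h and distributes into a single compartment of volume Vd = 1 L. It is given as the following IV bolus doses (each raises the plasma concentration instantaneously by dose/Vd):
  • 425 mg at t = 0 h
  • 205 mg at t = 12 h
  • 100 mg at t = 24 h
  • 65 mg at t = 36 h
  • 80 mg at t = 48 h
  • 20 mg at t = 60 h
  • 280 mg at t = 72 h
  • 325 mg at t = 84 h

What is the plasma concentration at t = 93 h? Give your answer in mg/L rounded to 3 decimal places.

k = ln 2 / 13 = 0.05332 per h
Dose 1 (425 mg at t=0 h): 425·exp(−0.05332·93) = 2.984 mg/L
Dose 2 (205 mg at t=12 h): 205·exp(−0.05332·81) = 2.730 mg/L
Dose 3 (100 mg at t=24 h): 100·exp(−0.05332·69) = 2.525 mg/L
Dose 4 (65 mg at t=36 h): 65·exp(−0.05332·57) = 3.112 mg/L
Dose 5 (80 mg at t=48 h): 80·exp(−0.05332·45) = 7.262 mg/L
Dose 6 (20 mg at t=60 h): 20·exp(−0.05332·33) = 3.443 mg/L
Dose 7 (280 mg at t=72 h): 280·exp(−0.05332·21) = 91.386 mg/L
Dose 8 (325 mg at t=84 h): 325·exp(−0.05332·9) = 201.131 mg/L
C(93) = 2.984 + 2.730 + 2.525 + 3.112 + 7.262 + 3.443 + 91.386 + 201.131 = 314.572 mg/L

314.572 mg/L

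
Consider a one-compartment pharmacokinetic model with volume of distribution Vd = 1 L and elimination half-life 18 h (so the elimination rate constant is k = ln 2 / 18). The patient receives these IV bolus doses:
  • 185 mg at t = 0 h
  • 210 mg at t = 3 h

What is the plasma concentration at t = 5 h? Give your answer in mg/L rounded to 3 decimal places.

k = ln 2 / 18 = 0.03851 per h
Dose 1 (185 mg at t=0 h): 185·exp(−0.03851·5) = 152.599 mg/L
Dose 2 (210 mg at t=3 h): 210·exp(−0.03851·2) = 194.434 mg/L
C(5) = 152.599 + 194.434 = 347.033 mg/L

347.033 mg/L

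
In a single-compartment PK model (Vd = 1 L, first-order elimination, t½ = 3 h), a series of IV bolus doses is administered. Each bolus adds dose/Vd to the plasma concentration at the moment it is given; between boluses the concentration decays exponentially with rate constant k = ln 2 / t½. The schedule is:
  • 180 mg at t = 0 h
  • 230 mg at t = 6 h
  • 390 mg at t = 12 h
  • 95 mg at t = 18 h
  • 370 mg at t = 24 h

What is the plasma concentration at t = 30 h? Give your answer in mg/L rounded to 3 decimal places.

k = ln 2 / 3 = 0.23105 per h
Dose 1 (180 mg at t=0 h): 180·exp(−0.23105·30) = 0.176 mg/L
Dose 2 (230 mg at t=6 h): 230·exp(−0.23105·24) = 0.898 mg/L
Dose 3 (390 mg at t=12 h): 390·exp(−0.23105·18) = 6.094 mg/L
Dose 4 (95 mg at t=18 h): 95·exp(−0.23105·12) = 5.938 mg/L
Dose 5 (370 mg at t=24 h): 370·exp(−0.23105·6) = 92.500 mg/L
C(30) = 0.176 + 0.898 + 6.094 + 5.938 + 92.500 = 105.605 mg/L

105.605 mg/L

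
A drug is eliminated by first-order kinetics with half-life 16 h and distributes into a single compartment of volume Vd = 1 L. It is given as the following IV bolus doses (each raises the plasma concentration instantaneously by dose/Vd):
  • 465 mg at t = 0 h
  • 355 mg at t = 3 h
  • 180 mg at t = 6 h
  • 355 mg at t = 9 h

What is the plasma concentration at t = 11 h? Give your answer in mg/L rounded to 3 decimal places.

1010.235 mg/L

k = ln 2 / 16 = 0.04332 per h
Dose 1 (465 mg at t=0 h): 465·exp(−0.04332·11) = 288.732 mg/L
Dose 2 (355 mg at t=3 h): 355·exp(−0.04332·8) = 251.023 mg/L
Dose 3 (180 mg at t=6 h): 180·exp(−0.04332·5) = 144.944 mg/L
Dose 4 (355 mg at t=9 h): 355·exp(−0.04332·2) = 325.536 mg/L
C(11) = 288.732 + 251.023 + 144.944 + 325.536 = 1010.235 mg/L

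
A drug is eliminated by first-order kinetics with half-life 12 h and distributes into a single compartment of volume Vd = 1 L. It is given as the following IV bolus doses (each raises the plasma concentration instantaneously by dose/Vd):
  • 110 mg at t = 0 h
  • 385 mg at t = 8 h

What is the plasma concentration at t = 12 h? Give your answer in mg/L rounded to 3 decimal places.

360.575 mg/L

k = ln 2 / 12 = 0.05776 per h
Dose 1 (110 mg at t=0 h): 110·exp(−0.05776·12) = 55.000 mg/L
Dose 2 (385 mg at t=8 h): 385·exp(−0.05776·4) = 305.575 mg/L
C(12) = 55.000 + 305.575 = 360.575 mg/L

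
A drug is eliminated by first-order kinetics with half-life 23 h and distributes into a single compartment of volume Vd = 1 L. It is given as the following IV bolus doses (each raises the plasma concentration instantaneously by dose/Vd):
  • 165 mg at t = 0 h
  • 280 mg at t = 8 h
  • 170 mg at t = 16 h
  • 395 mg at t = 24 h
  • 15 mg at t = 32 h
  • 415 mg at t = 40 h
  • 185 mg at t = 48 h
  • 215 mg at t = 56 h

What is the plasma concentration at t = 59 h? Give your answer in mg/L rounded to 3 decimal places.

k = ln 2 / 23 = 0.03014 per h
Dose 1 (165 mg at t=0 h): 165·exp(−0.03014·59) = 27.879 mg/L
Dose 2 (280 mg at t=8 h): 280·exp(−0.03014·51) = 60.208 mg/L
Dose 3 (170 mg at t=16 h): 170·exp(−0.03014·43) = 46.522 mg/L
Dose 4 (395 mg at t=24 h): 395·exp(−0.03014·35) = 137.565 mg/L
Dose 5 (15 mg at t=32 h): 15·exp(−0.03014·27) = 6.648 mg/L
Dose 6 (415 mg at t=40 h): 415·exp(−0.03014·19) = 234.084 mg/L
Dose 7 (185 mg at t=48 h): 185·exp(−0.03014·11) = 132.801 mg/L
Dose 8 (215 mg at t=56 h): 215·exp(−0.03014·3) = 196.415 mg/L
C(59) = 27.879 + 60.208 + 46.522 + 137.565 + 6.648 + 234.084 + 132.801 + 196.415 = 842.121 mg/L

842.121 mg/L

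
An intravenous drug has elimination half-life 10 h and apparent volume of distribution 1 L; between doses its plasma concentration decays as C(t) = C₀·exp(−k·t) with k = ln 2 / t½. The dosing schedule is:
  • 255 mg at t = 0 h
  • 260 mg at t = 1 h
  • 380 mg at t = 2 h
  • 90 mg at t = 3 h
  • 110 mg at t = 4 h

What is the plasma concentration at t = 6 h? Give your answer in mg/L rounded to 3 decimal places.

808.934 mg/L

k = ln 2 / 10 = 0.06931 per h
Dose 1 (255 mg at t=0 h): 255·exp(−0.06931·6) = 168.237 mg/L
Dose 2 (260 mg at t=1 h): 260·exp(−0.06931·5) = 183.848 mg/L
Dose 3 (380 mg at t=2 h): 380·exp(−0.06931·4) = 287.986 mg/L
Dose 4 (90 mg at t=3 h): 90·exp(−0.06931·3) = 73.103 mg/L
Dose 5 (110 mg at t=4 h): 110·exp(−0.06931·2) = 95.761 mg/L
C(6) = 168.237 + 183.848 + 287.986 + 73.103 + 95.761 = 808.934 mg/L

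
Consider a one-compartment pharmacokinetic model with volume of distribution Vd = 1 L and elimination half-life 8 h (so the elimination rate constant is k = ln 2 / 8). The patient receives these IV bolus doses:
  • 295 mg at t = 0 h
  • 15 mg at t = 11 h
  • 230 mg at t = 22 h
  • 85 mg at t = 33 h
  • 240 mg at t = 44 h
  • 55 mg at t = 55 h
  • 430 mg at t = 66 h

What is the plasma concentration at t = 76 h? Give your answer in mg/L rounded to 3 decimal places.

209.355 mg/L

k = ln 2 / 8 = 0.08664 per h
Dose 1 (295 mg at t=0 h): 295·exp(−0.08664·76) = 0.407 mg/L
Dose 2 (15 mg at t=11 h): 15·exp(−0.08664·65) = 0.054 mg/L
Dose 3 (230 mg at t=22 h): 230·exp(−0.08664·54) = 2.137 mg/L
Dose 4 (85 mg at t=33 h): 85·exp(−0.08664·43) = 2.048 mg/L
Dose 5 (240 mg at t=44 h): 240·exp(−0.08664·32) = 15.000 mg/L
Dose 6 (55 mg at t=55 h): 55·exp(−0.08664·21) = 8.916 mg/L
Dose 7 (430 mg at t=66 h): 430·exp(−0.08664·10) = 180.793 mg/L
C(76) = 0.407 + 0.054 + 2.137 + 2.048 + 15.000 + 8.916 + 180.793 = 209.355 mg/L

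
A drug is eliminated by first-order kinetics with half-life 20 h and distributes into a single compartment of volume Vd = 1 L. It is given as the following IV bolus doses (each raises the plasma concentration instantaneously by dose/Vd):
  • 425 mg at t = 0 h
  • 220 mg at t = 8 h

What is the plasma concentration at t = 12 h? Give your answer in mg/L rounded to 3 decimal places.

471.917 mg/L

k = ln 2 / 20 = 0.03466 per h
Dose 1 (425 mg at t=0 h): 425·exp(−0.03466·12) = 280.395 mg/L
Dose 2 (220 mg at t=8 h): 220·exp(−0.03466·4) = 191.521 mg/L
C(12) = 280.395 + 191.521 = 471.917 mg/L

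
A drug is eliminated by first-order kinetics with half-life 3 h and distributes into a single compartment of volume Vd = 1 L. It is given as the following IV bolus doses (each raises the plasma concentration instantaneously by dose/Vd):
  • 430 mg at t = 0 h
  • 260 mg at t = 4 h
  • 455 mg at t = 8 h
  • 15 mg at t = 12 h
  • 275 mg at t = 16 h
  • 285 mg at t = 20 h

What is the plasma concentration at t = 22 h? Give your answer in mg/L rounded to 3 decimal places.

274.420 mg/L

k = ln 2 / 3 = 0.23105 per h
Dose 1 (430 mg at t=0 h): 430·exp(−0.23105·22) = 2.666 mg/L
Dose 2 (260 mg at t=4 h): 260·exp(−0.23105·18) = 4.063 mg/L
Dose 3 (455 mg at t=8 h): 455·exp(−0.23105·14) = 17.915 mg/L
Dose 4 (15 mg at t=12 h): 15·exp(−0.23105·10) = 1.488 mg/L
Dose 5 (275 mg at t=16 h): 275·exp(−0.23105·6) = 68.750 mg/L
Dose 6 (285 mg at t=20 h): 285·exp(−0.23105·2) = 179.539 mg/L
C(22) = 2.666 + 4.063 + 17.915 + 1.488 + 68.750 + 179.539 = 274.420 mg/L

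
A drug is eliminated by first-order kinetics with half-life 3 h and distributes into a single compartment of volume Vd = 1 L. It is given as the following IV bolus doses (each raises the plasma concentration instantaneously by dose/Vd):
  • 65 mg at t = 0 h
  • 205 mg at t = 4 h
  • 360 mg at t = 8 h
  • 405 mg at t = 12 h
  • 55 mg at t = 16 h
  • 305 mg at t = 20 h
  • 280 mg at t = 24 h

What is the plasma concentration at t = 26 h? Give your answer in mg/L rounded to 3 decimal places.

281.098 mg/L

k = ln 2 / 3 = 0.23105 per h
Dose 1 (65 mg at t=0 h): 65·exp(−0.23105·26) = 0.160 mg/L
Dose 2 (205 mg at t=4 h): 205·exp(−0.23105·22) = 1.271 mg/L
Dose 3 (360 mg at t=8 h): 360·exp(−0.23105·18) = 5.625 mg/L
Dose 4 (405 mg at t=12 h): 405·exp(−0.23105·14) = 15.946 mg/L
Dose 5 (55 mg at t=16 h): 55·exp(−0.23105·10) = 5.457 mg/L
Dose 6 (305 mg at t=20 h): 305·exp(−0.23105·6) = 76.250 mg/L
Dose 7 (280 mg at t=24 h): 280·exp(−0.23105·2) = 176.389 mg/L
C(26) = 0.160 + 1.271 + 5.625 + 15.946 + 5.457 + 76.250 + 176.389 = 281.098 mg/L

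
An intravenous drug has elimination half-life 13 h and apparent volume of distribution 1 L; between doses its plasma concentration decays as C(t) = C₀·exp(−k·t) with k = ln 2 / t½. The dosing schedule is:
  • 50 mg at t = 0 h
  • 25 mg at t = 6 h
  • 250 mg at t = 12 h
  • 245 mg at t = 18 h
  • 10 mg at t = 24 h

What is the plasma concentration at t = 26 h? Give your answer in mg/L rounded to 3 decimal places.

308.530 mg/L

k = ln 2 / 13 = 0.05332 per h
Dose 1 (50 mg at t=0 h): 50·exp(−0.05332·26) = 12.500 mg/L
Dose 2 (25 mg at t=6 h): 25·exp(−0.05332·20) = 8.606 mg/L
Dose 3 (250 mg at t=12 h): 250·exp(−0.05332·14) = 118.510 mg/L
Dose 4 (245 mg at t=18 h): 245·exp(−0.05332·8) = 159.925 mg/L
Dose 5 (10 mg at t=24 h): 10·exp(−0.05332·2) = 8.989 mg/L
C(26) = 12.500 + 8.606 + 118.510 + 159.925 + 8.989 = 308.530 mg/L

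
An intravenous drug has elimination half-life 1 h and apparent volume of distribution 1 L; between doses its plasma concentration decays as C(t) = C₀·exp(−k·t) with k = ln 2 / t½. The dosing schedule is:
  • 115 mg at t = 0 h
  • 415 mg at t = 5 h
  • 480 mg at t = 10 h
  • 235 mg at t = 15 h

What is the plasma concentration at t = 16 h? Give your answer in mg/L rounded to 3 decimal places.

k = ln 2 / 1 = 0.69315 per h
Dose 1 (115 mg at t=0 h): 115·exp(−0.69315·16) = 0.002 mg/L
Dose 2 (415 mg at t=5 h): 415·exp(−0.69315·11) = 0.203 mg/L
Dose 3 (480 mg at t=10 h): 480·exp(−0.69315·6) = 7.500 mg/L
Dose 4 (235 mg at t=15 h): 235·exp(−0.69315·1) = 117.500 mg/L
C(16) = 0.002 + 0.203 + 7.500 + 117.500 = 125.204 mg/L

125.204 mg/L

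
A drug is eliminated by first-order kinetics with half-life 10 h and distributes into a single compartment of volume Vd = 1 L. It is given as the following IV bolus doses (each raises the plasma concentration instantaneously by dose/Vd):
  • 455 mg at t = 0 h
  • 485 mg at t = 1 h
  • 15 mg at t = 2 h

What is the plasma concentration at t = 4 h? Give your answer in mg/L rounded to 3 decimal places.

k = ln 2 / 10 = 0.06931 per h
Dose 1 (455 mg at t=0 h): 455·exp(−0.06931·4) = 344.826 mg/L
Dose 2 (485 mg at t=1 h): 485·exp(−0.06931·3) = 393.942 mg/L
Dose 3 (15 mg at t=2 h): 15·exp(−0.06931·2) = 13.058 mg/L
C(4) = 344.826 + 393.942 + 13.058 = 751.826 mg/L

751.826 mg/L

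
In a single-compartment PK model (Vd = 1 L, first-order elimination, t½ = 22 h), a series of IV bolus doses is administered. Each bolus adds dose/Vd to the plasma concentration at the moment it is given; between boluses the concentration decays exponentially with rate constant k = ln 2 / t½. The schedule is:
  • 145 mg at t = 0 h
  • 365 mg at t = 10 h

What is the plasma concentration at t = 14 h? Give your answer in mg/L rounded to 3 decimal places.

k = ln 2 / 22 = 0.03151 per h
Dose 1 (145 mg at t=0 h): 145·exp(−0.03151·14) = 93.283 mg/L
Dose 2 (365 mg at t=10 h): 365·exp(−0.03151·4) = 321.781 mg/L
C(14) = 93.283 + 321.781 = 415.064 mg/L

415.064 mg/L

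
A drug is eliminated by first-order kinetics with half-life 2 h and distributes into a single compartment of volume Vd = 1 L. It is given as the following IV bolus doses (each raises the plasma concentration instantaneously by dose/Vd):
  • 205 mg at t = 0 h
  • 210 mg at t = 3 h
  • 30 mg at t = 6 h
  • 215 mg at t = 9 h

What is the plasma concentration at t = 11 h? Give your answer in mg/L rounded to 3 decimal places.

k = ln 2 / 2 = 0.34657 per h
Dose 1 (205 mg at t=0 h): 205·exp(−0.34657·11) = 4.530 mg/L
Dose 2 (210 mg at t=3 h): 210·exp(−0.34657·8) = 13.125 mg/L
Dose 3 (30 mg at t=6 h): 30·exp(−0.34657·5) = 5.303 mg/L
Dose 4 (215 mg at t=9 h): 215·exp(−0.34657·2) = 107.500 mg/L
C(11) = 4.530 + 13.125 + 5.303 + 107.500 = 130.458 mg/L

130.458 mg/L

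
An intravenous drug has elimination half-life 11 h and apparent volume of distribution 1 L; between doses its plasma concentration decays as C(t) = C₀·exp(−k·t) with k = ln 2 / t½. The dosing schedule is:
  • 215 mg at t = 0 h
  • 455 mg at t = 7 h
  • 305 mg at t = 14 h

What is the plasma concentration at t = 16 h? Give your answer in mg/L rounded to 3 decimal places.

605.388 mg/L

k = ln 2 / 11 = 0.06301 per h
Dose 1 (215 mg at t=0 h): 215·exp(−0.06301·16) = 78.447 mg/L
Dose 2 (455 mg at t=7 h): 455·exp(−0.06301·9) = 258.056 mg/L
Dose 3 (305 mg at t=14 h): 305·exp(−0.06301·2) = 268.885 mg/L
C(16) = 78.447 + 258.056 + 268.885 = 605.388 mg/L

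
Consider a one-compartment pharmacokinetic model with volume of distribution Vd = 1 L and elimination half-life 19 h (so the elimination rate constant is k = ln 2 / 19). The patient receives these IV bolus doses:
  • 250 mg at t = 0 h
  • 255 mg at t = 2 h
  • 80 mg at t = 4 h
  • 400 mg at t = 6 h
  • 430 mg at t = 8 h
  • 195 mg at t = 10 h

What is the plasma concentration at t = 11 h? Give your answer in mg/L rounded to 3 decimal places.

1319.707 mg/L

k = ln 2 / 19 = 0.03648 per h
Dose 1 (250 mg at t=0 h): 250·exp(−0.03648·11) = 167.363 mg/L
Dose 2 (255 mg at t=2 h): 255·exp(−0.03648·9) = 183.631 mg/L
Dose 3 (80 mg at t=4 h): 80·exp(−0.03648·7) = 61.970 mg/L
Dose 4 (400 mg at t=6 h): 400·exp(−0.03648·5) = 333.305 mg/L
Dose 5 (430 mg at t=8 h): 430·exp(−0.03648·3) = 385.423 mg/L
Dose 6 (195 mg at t=10 h): 195·exp(−0.03648·1) = 188.014 mg/L
C(11) = 167.363 + 183.631 + 61.970 + 333.305 + 385.423 + 188.014 = 1319.707 mg/L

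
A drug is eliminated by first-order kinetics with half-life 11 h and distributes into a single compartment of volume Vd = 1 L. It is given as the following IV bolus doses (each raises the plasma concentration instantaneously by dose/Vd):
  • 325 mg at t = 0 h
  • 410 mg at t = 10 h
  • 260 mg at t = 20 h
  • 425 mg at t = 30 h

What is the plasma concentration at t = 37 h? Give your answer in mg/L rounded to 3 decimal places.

k = ln 2 / 11 = 0.06301 per h
Dose 1 (325 mg at t=0 h): 325·exp(−0.06301·37) = 31.574 mg/L
Dose 2 (410 mg at t=10 h): 410·exp(−0.06301·27) = 74.798 mg/L
Dose 3 (260 mg at t=20 h): 260·exp(−0.06301·17) = 89.073 mg/L
Dose 4 (425 mg at t=30 h): 425·exp(−0.06301·7) = 273.416 mg/L
C(37) = 31.574 + 74.798 + 89.073 + 273.416 = 468.861 mg/L

468.861 mg/L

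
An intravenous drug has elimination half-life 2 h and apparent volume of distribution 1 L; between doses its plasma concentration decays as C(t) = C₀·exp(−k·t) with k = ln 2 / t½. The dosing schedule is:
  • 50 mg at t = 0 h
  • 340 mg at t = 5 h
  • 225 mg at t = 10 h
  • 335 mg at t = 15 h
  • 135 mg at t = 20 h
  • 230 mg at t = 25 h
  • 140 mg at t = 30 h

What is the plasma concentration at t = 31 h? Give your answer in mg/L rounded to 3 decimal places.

k = ln 2 / 2 = 0.34657 per h
Dose 1 (50 mg at t=0 h): 50·exp(−0.34657·31) = 0.001 mg/L
Dose 2 (340 mg at t=5 h): 340·exp(−0.34657·26) = 0.042 mg/L
Dose 3 (225 mg at t=10 h): 225·exp(−0.34657·21) = 0.155 mg/L
Dose 4 (335 mg at t=15 h): 335·exp(−0.34657·16) = 1.309 mg/L
Dose 5 (135 mg at t=20 h): 135·exp(−0.34657·11) = 2.983 mg/L
Dose 6 (230 mg at t=25 h): 230·exp(−0.34657·6) = 28.750 mg/L
Dose 7 (140 mg at t=30 h): 140·exp(−0.34657·1) = 98.995 mg/L
C(31) = 0.001 + 0.042 + 0.155 + 1.309 + 2.983 + 28.750 + 98.995 = 132.235 mg/L

132.235 mg/L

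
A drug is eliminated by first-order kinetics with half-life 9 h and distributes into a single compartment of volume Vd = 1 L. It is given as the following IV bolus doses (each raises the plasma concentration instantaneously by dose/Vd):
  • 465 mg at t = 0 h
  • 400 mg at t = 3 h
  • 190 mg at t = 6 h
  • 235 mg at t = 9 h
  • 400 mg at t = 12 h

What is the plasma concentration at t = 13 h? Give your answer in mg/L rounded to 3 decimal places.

k = ln 2 / 9 = 0.07702 per h
Dose 1 (465 mg at t=0 h): 465·exp(−0.07702·13) = 170.857 mg/L
Dose 2 (400 mg at t=3 h): 400·exp(−0.07702·10) = 185.175 mg/L
Dose 3 (190 mg at t=6 h): 190·exp(−0.07702·7) = 110.820 mg/L
Dose 4 (235 mg at t=9 h): 235·exp(−0.07702·4) = 172.694 mg/L
Dose 5 (400 mg at t=12 h): 400·exp(−0.07702·1) = 370.350 mg/L
C(13) = 170.857 + 185.175 + 110.820 + 172.694 + 370.350 = 1009.896 mg/L

1009.896 mg/L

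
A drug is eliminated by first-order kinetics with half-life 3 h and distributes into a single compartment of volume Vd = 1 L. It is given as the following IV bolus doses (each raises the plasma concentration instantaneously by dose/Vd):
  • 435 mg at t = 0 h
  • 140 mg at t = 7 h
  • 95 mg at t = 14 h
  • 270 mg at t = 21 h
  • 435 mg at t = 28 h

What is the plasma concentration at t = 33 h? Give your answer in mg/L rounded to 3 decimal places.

k = ln 2 / 3 = 0.23105 per h
Dose 1 (435 mg at t=0 h): 435·exp(−0.23105·33) = 0.212 mg/L
Dose 2 (140 mg at t=7 h): 140·exp(−0.23105·26) = 0.345 mg/L
Dose 3 (95 mg at t=14 h): 95·exp(−0.23105·19) = 1.178 mg/L
Dose 4 (270 mg at t=21 h): 270·exp(−0.23105·12) = 16.875 mg/L
Dose 5 (435 mg at t=28 h): 435·exp(−0.23105·5) = 137.016 mg/L
C(33) = 0.212 + 0.345 + 1.178 + 16.875 + 137.016 = 155.626 mg/L

155.626 mg/L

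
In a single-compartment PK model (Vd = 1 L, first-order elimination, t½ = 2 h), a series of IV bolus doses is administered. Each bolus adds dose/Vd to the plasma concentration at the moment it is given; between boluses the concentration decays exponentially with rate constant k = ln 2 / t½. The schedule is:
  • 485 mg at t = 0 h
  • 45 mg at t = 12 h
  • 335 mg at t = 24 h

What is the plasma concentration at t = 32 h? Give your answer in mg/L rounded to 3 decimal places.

k = ln 2 / 2 = 0.34657 per h
Dose 1 (485 mg at t=0 h): 485·exp(−0.34657·32) = 0.007 mg/L
Dose 2 (45 mg at t=12 h): 45·exp(−0.34657·20) = 0.044 mg/L
Dose 3 (335 mg at t=24 h): 335·exp(−0.34657·8) = 20.938 mg/L
C(32) = 0.007 + 0.044 + 20.938 = 20.989 mg/L

20.989 mg/L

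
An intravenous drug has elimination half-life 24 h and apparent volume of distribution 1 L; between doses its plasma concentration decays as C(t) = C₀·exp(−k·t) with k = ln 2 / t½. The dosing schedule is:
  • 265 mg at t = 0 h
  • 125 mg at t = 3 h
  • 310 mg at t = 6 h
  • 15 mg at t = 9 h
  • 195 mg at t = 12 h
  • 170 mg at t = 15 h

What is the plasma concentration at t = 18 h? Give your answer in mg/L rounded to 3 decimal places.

k = ln 2 / 24 = 0.02888 per h
Dose 1 (265 mg at t=0 h): 265·exp(−0.02888·18) = 157.570 mg/L
Dose 2 (125 mg at t=3 h): 125·exp(−0.02888·15) = 81.052 mg/L
Dose 3 (310 mg at t=6 h): 310·exp(−0.02888·12) = 219.203 mg/L
Dose 4 (15 mg at t=9 h): 15·exp(−0.02888·9) = 11.567 mg/L
Dose 5 (195 mg at t=12 h): 195·exp(−0.02888·6) = 163.975 mg/L
Dose 6 (170 mg at t=15 h): 170·exp(−0.02888·3) = 155.891 mg/L
C(18) = 157.570 + 81.052 + 219.203 + 11.567 + 163.975 + 155.891 = 789.258 mg/L

789.258 mg/L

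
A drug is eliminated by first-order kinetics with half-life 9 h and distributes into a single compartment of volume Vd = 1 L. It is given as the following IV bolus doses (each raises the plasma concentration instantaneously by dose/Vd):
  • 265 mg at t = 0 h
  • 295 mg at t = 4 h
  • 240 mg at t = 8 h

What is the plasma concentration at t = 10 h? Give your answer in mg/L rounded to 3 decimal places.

514.255 mg/L

k = ln 2 / 9 = 0.07702 per h
Dose 1 (265 mg at t=0 h): 265·exp(−0.07702·10) = 122.678 mg/L
Dose 2 (295 mg at t=4 h): 295·exp(−0.07702·6) = 185.838 mg/L
Dose 3 (240 mg at t=8 h): 240·exp(−0.07702·2) = 205.739 mg/L
C(10) = 122.678 + 185.838 + 205.739 = 514.255 mg/L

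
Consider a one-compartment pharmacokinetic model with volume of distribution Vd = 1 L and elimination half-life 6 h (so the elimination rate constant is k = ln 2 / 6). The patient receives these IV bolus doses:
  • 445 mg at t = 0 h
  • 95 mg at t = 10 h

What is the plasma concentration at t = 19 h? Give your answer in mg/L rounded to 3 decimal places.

83.144 mg/L

k = ln 2 / 6 = 0.11552 per h
Dose 1 (445 mg at t=0 h): 445·exp(−0.11552·19) = 49.556 mg/L
Dose 2 (95 mg at t=10 h): 95·exp(−0.11552·9) = 33.588 mg/L
C(19) = 49.556 + 33.588 = 83.144 mg/L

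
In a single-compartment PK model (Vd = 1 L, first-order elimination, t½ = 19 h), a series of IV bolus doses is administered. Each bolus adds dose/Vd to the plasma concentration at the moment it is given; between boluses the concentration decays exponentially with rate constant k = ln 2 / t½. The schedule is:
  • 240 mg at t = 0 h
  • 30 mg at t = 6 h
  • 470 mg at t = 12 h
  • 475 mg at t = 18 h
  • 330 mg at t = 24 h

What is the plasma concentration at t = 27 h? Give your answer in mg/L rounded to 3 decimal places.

1013.339 mg/L

k = ln 2 / 19 = 0.03648 per h
Dose 1 (240 mg at t=0 h): 240·exp(−0.03648·27) = 89.626 mg/L
Dose 2 (30 mg at t=6 h): 30·exp(−0.03648·21) = 13.945 mg/L
Dose 3 (470 mg at t=12 h): 470·exp(−0.03648·15) = 271.921 mg/L
Dose 4 (475 mg at t=18 h): 475·exp(−0.03648·9) = 342.059 mg/L
Dose 5 (330 mg at t=24 h): 330·exp(−0.03648·3) = 295.790 mg/L
C(27) = 89.626 + 13.945 + 271.921 + 342.059 + 295.790 = 1013.339 mg/L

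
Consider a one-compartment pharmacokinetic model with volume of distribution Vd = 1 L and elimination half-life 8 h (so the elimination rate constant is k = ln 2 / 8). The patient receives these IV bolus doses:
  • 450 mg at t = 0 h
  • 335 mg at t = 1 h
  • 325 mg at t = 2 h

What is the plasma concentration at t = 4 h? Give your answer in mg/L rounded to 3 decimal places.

849.810 mg/L

k = ln 2 / 8 = 0.08664 per h
Dose 1 (450 mg at t=0 h): 450·exp(−0.08664·4) = 318.198 mg/L
Dose 2 (335 mg at t=1 h): 335·exp(−0.08664·3) = 258.320 mg/L
Dose 3 (325 mg at t=2 h): 325·exp(−0.08664·2) = 273.291 mg/L
C(4) = 318.198 + 258.320 + 273.291 = 849.810 mg/L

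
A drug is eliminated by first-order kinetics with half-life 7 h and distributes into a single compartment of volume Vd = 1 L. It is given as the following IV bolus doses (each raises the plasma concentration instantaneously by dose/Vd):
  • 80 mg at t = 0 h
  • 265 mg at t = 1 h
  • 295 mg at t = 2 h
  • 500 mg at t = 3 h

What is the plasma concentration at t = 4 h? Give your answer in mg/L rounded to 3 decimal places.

k = ln 2 / 7 = 0.09902 per h
Dose 1 (80 mg at t=0 h): 80·exp(−0.09902·4) = 53.836 mg/L
Dose 2 (265 mg at t=1 h): 265·exp(−0.09902·3) = 196.894 mg/L
Dose 3 (295 mg at t=2 h): 295·exp(−0.09902·2) = 241.999 mg/L
Dose 4 (500 mg at t=3 h): 500·exp(−0.09902·1) = 452.862 mg/L
C(4) = 53.836 + 196.894 + 241.999 + 452.862 = 945.591 mg/L

945.591 mg/L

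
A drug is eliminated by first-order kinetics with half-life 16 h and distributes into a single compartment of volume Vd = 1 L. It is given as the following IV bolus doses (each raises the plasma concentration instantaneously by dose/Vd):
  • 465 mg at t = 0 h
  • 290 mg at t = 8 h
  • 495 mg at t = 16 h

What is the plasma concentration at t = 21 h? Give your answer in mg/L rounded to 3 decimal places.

k = ln 2 / 16 = 0.04332 per h
Dose 1 (465 mg at t=0 h): 465·exp(−0.04332·21) = 187.220 mg/L
Dose 2 (290 mg at t=8 h): 290·exp(−0.04332·13) = 165.124 mg/L
Dose 3 (495 mg at t=16 h): 495·exp(−0.04332·5) = 398.596 mg/L
C(21) = 187.220 + 165.124 + 398.596 = 750.940 mg/L

750.940 mg/L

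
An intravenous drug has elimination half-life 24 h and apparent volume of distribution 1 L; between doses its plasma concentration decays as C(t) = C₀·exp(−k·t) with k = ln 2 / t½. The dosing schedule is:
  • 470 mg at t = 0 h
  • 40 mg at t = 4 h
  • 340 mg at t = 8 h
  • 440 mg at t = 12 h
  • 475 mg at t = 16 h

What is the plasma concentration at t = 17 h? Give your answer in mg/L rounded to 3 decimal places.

k = ln 2 / 24 = 0.02888 per h
Dose 1 (470 mg at t=0 h): 470·exp(−0.02888·17) = 287.653 mg/L
Dose 2 (40 mg at t=4 h): 40·exp(−0.02888·13) = 27.479 mg/L
Dose 3 (340 mg at t=8 h): 340·exp(−0.02888·9) = 262.176 mg/L
Dose 4 (440 mg at t=12 h): 440·exp(−0.02888·5) = 380.836 mg/L
Dose 5 (475 mg at t=16 h): 475·exp(−0.02888·1) = 461.478 mg/L
C(17) = 287.653 + 27.479 + 262.176 + 380.836 + 461.478 = 1419.621 mg/L

1419.621 mg/L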